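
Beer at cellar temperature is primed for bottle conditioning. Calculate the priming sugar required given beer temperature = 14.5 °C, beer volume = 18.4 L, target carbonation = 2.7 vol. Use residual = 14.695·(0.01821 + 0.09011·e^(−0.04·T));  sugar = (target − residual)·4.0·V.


residual = 14.695·(0.01821 + 0.09011·e^(−0.04·14.5)) = 1.0090
sugar = (2.7 − 1.0090)·4.0·18.4

124.4580 g


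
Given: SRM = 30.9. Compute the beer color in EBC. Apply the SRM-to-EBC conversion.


EBC = SRM · 1.97
EBC = 30.9 · 1.97

60.8730 EBC


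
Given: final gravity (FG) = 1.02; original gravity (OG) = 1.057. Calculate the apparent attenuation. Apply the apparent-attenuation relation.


AA = (OG − FG)/(OG − 1) · 100
AA = (1.057 − 1.02)/(1.057 − 1) · 100

64.9123 %


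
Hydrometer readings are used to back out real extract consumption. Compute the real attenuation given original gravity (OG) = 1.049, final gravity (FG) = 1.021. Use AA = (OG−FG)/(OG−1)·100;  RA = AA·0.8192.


AA = (1.049 − 1.021)/(1.049 − 1)·100 = 57.1429
RA = 57.1429·0.8192

46.8114 %


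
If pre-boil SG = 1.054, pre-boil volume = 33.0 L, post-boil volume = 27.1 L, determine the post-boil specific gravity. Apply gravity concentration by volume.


SG_post = 1 + (SG_pre − 1)·V_pre/V_post
pts_pre = (1.054 − 1)·1000 = 54.0000
pts_post = 54.0000·33.0/27.1 = 65.7565
SG_post = 1 + 65.7565/1000

1.0658


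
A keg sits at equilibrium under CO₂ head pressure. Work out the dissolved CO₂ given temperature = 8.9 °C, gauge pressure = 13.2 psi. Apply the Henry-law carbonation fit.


vols = (P + 14.695)·(0.01821 + 0.09011·e^(−0.04·T))
vols = (13.2 + 14.695)·(0.01821 + 0.09011·e^(−0.04·8.9))

2.2687 volumes


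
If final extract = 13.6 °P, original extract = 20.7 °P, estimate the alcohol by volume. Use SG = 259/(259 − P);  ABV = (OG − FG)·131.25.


OG = 259/(259 − 20.7) = 1.0869
FG = 259/(259 − 13.6) = 1.0554
ABV = (1.0869 − 1.0554)·131.25

4.1272 % ABV


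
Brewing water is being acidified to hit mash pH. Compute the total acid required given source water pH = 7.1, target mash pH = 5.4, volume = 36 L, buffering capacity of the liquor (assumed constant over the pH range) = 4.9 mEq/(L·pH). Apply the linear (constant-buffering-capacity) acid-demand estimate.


acid = buffering capacity · (pH_source − pH_target) · V
acid = 4.9 · (7.1 − 5.4) · 36

299.8800 mEq


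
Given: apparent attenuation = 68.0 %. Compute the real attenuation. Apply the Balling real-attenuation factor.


RA = AA · 0.8192
RA = 68.0 · 0.8192

55.7056 %


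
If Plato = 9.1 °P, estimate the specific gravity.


SG = 259/(259 − P)
SG = 259/(259 − 9.1)

1.0364


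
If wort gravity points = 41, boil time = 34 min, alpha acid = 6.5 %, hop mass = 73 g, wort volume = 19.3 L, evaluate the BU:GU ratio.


U = 1.65·0.000125^(GP/1000)·(1−e^(−0.04t))/4.15;  IBU = (α/100)·m·U·1000/V;  BU:GU = IBU/GP
U = 1.65·0.000125^(41/1000)·(1−e^(−0.04·34))/4.15 = 0.2045
IBU = (6.5/100)·73·0.2045·1000/19.3 = 50.2661
BU:GU = 50.2661/41

1.2260


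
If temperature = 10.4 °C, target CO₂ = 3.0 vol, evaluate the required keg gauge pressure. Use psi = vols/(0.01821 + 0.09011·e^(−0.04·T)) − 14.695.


psi = 3.0/(0.01821 + 0.09011·e^(−0.04·10.4)) − 14.695

23.9380 psi


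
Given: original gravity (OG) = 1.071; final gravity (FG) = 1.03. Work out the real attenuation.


AA = (OG−FG)/(OG−1)·100;  RA = AA·0.8192
AA = (1.071 − 1.03)/(1.071 − 1)·100 = 57.7465
RA = 57.7465·0.8192

47.3059 %


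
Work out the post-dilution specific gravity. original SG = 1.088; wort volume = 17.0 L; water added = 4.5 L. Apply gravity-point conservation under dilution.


SG_new = 1 + (SG_old − 1)·V_old/(V_old + V_water)
pts = (1.088 − 1)·1000·17.0/(17.0 + 4.5) = 69.5814
SG_new = 1 + 69.5814/1000

1.0696


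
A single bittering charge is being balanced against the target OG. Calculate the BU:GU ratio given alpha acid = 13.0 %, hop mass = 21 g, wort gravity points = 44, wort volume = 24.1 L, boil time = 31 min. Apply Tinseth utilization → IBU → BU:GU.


U = 1.65·0.000125^(GP/1000)·(1−e^(−0.04t))/4.15;  IBU = (α/100)·m·U·1000/V;  BU:GU = IBU/GP
U = 1.65·0.000125^(44/1000)·(1−e^(−0.04·31))/4.15 = 0.1903
IBU = (13.0/100)·21·0.1903·1000/24.1 = 21.5516
BU:GU = 21.5516/44

0.4898


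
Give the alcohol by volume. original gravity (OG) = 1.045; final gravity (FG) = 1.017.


ABV = (OG − FG) · 131.25
ABV = (1.045 − 1.017) · 131.25

3.6750 % ABV


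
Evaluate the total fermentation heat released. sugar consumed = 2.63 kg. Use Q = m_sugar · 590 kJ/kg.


Q = 2.63 · 590

1551.7000 kJ


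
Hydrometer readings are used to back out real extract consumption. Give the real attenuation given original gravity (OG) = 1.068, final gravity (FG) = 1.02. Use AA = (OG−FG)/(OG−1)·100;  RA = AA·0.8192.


AA = (1.068 − 1.02)/(1.068 − 1)·100 = 70.5882
RA = 70.5882·0.8192

57.8259 %


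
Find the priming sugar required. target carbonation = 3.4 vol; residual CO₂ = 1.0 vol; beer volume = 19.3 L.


sugar = (target − residual)·4.0·V
sugar = (3.4 − 1.0)·4.0·19.3

185.2800 g


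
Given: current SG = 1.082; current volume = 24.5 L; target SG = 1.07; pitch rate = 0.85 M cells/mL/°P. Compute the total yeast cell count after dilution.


V_w = V·((SG_c−1)/(SG_t−1)−1);  °P = 259 − 259/SG_t;  cells = rate·(V+V_w)·°P
V_w = 24.5·((1.082−1)/(1.07−1)−1) = 4.2000
V_final = 24.5 + 4.2000 = 28.7000
°P = 259 − 259/1.07 = 16.9439
cells = 0.85·28.7000·16.9439

413.3471 billion cells


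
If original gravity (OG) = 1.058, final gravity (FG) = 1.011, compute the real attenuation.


AA = (OG−FG)/(OG−1)·100;  RA = AA·0.8192
AA = (1.058 − 1.011)/(1.058 − 1)·100 = 81.0345
RA = 81.0345·0.8192

66.3834 %


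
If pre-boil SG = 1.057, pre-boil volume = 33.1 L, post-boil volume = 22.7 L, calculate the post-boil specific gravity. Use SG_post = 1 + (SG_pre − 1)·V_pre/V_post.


pts_pre = (1.057 − 1)·1000 = 57.0000
pts_post = 57.0000·33.1/22.7 = 83.1145
SG_post = 1 + 83.1145/1000

1.0831


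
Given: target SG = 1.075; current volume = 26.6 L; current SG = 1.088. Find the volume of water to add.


V_water = V·((SG_curr − 1)/(SG_target − 1) − 1)
V_water = 26.6·((1.088 − 1)/(1.075 − 1) − 1)

4.6107 L


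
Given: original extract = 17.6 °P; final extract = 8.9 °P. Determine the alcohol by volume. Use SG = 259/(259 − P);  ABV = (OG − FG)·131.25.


OG = 259/(259 − 17.6) = 1.0729
FG = 259/(259 − 8.9) = 1.0356
ABV = (1.0729 − 1.0356)·131.25

4.8985 % ABV


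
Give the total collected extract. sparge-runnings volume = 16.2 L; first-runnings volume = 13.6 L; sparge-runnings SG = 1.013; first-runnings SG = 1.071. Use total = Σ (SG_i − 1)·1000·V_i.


first = (1.071 − 1)·1000·13.6 = 965.6000
sparge = (1.013 − 1)·1000·16.2 = 210.6000
total = 965.6000 + 210.6000

1176.2000 gravity·L


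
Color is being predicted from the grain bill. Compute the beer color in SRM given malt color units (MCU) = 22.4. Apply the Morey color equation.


SRM = 1.4922 · MCU^0.6859
SRM = 1.4922 · 22.4^0.6859

12.5882 SRM


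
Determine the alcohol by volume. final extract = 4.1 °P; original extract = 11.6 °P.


SG = 259/(259 − P);  ABV = (OG − FG)·131.25
OG = 259/(259 − 11.6) = 1.0469
FG = 259/(259 − 4.1) = 1.0161
ABV = (1.0469 − 1.0161)·131.25

4.0429 % ABV


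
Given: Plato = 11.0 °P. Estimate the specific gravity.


SG = 259/(259 − P)
SG = 259/(259 − 11.0)

1.0444


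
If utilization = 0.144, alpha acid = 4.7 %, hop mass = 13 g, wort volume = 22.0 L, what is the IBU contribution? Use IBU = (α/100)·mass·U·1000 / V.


IBU = (4.7/100)·13·0.144·1000 / 22.0

3.9993 IBU


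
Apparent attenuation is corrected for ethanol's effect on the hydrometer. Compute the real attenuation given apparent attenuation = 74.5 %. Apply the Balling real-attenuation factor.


RA = AA · 0.8192
RA = 74.5 · 0.8192

61.0304 %


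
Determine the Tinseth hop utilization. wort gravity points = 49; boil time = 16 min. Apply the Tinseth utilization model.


U = 1.65·0.000125^(GP/1000) · (1 − e^(−0.04·t))/4.15
bigness = 1.65·0.000125^(49/1000) = 1.0623
boil_factor = (1 − e^(−0.04·16))/4.15 = 0.1139
U = 1.0623 · 0.1139

0.1210


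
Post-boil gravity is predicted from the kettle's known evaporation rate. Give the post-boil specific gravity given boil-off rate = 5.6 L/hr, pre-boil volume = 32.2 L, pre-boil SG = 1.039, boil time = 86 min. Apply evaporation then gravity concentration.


V_post = V_pre − rate·(t/60);  SG_post = 1 + (SG_pre−1)·V_pre/V_post
V_post = 32.2 − 5.6·(86/60) = 24.1733
SG_post = 1 + (1.039 − 1)·32.2/24.1733

1.0519


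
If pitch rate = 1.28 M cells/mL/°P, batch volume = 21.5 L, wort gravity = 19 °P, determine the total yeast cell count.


cells (billions) = rate · V_L · °P
cells = 1.28 · 21.5 · 19

522.8800 billion cells


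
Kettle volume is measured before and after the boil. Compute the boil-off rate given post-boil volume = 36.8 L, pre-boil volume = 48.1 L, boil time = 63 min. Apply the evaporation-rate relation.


rate = (V_pre − V_post) / (t_min/60)
rate = (48.1 − 36.8) / (63/60)

10.7619 L/hr


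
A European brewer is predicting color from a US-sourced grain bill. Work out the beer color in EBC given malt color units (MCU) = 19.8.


SRM = 1.4922·MCU^0.6859;  EBC = SRM·1.97
SRM = 1.4922·19.8^0.6859 = 11.5667
EBC = 11.5667·1.97

22.7864 EBC


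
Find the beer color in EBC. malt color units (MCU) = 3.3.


SRM = 1.4922·MCU^0.6859;  EBC = SRM·1.97
SRM = 1.4922·3.3^0.6859 = 3.3844
EBC = 3.3844·1.97

6.6672 EBC


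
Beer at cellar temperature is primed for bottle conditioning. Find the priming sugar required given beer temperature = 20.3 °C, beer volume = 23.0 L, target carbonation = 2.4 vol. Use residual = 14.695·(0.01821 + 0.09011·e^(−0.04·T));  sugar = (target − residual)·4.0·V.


residual = 14.695·(0.01821 + 0.09011·e^(−0.04·20.3)) = 0.8555
sugar = (2.4 − 0.8555)·4.0·23.0

142.0954 g


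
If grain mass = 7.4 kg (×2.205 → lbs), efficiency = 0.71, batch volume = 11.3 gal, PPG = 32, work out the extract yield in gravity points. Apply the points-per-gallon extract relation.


points = lbs × PPG × eff / vol
lbs = 7.4 × 2.205 = 16.3170
points = 16.3170 × 32 × 0.71 / 11.3

32.8073 points


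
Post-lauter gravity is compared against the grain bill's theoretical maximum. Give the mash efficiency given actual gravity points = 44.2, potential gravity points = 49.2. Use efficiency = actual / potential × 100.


efficiency = 44.2 / 49.2 × 100

89.8374 %


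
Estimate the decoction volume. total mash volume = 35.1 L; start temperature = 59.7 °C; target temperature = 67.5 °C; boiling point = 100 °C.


V_dec = V_total·(T_target − T_start)/(T_boil − T_start)
V_dec = 35.1·(67.5 − 59.7)/(100 − 59.7)

6.7935 L


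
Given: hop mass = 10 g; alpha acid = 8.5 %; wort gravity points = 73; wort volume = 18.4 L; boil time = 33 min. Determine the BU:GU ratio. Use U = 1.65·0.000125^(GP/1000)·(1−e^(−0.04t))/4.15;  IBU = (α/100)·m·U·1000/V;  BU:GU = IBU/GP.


U = 1.65·0.000125^(73/1000)·(1−e^(−0.04·33))/4.15 = 0.1512
IBU = (8.5/100)·10·0.1512·1000/18.4 = 6.9845
BU:GU = 6.9845/73

0.0957


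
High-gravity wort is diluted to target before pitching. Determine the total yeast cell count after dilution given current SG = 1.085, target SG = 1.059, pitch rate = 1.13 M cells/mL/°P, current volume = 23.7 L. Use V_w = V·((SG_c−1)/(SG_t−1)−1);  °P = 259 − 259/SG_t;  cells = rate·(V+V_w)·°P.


V_w = 23.7·((1.085−1)/(1.059−1)−1) = 10.4441
V_final = 23.7 + 10.4441 = 34.1441
°P = 259 − 259/1.059 = 14.4297
cells = 1.13·34.1441·14.4297

556.7363 billion cells


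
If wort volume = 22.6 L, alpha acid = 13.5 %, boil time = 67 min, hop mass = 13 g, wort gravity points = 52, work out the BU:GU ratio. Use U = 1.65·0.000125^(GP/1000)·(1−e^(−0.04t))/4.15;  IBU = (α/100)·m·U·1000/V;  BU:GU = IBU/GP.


U = 1.65·0.000125^(52/1000)·(1−e^(−0.04·67))/4.15 = 0.2321
IBU = (13.5/100)·13·0.2321·1000/22.6 = 18.0218
BU:GU = 18.0218/52

0.3466


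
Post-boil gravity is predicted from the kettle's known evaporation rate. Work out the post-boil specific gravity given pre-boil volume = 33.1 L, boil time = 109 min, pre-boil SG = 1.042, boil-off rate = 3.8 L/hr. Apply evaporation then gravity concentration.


V_post = V_pre − rate·(t/60);  SG_post = 1 + (SG_pre−1)·V_pre/V_post
V_post = 33.1 − 3.8·(109/60) = 26.1967
SG_post = 1 + (1.042 − 1)·33.1/26.1967

1.0531


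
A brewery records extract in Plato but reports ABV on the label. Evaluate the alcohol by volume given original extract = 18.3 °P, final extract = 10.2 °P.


SG = 259/(259 − P);  ABV = (OG − FG)·131.25
OG = 259/(259 − 18.3) = 1.0760
FG = 259/(259 − 10.2) = 1.0410
ABV = (1.0760 − 1.0410)·131.25

4.5979 % ABV


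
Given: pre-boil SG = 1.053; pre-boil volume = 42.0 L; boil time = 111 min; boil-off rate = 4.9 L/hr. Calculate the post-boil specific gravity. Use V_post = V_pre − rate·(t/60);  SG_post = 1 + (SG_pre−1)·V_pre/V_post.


V_post = 42.0 − 4.9·(111/60) = 32.9350
SG_post = 1 + (1.053 − 1)·42.0/32.9350

1.0676


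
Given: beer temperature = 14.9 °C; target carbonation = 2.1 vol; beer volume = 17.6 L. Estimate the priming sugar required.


residual = 14.695·(0.01821 + 0.09011·e^(−0.04·T));  sugar = (target − residual)·4.0·V
residual = 14.695·(0.01821 + 0.09011·e^(−0.04·14.9)) = 0.9972
sugar = (2.1 − 0.9972)·4.0·17.6

77.6352 g


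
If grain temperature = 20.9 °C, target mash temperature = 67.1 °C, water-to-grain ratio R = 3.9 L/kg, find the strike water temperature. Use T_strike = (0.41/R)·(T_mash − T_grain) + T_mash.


T_strike = (0.41/3.9)·(67.1 − 20.9) + 67.1

71.9569 °C


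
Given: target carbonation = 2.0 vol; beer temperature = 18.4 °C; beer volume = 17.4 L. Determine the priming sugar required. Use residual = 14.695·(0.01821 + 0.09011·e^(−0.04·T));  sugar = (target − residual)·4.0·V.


residual = 14.695·(0.01821 + 0.09011·e^(−0.04·18.4)) = 0.9019
sugar = (2.0 − 0.9019)·4.0·17.4

76.4273 g


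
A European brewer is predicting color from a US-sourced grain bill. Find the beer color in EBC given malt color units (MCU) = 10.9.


SRM = 1.4922·MCU^0.6859;  EBC = SRM·1.97
SRM = 1.4922·10.9^0.6859 = 7.6806
EBC = 7.6806·1.97

15.1309 EBC


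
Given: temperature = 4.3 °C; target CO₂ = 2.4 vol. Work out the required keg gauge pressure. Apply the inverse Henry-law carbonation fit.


psi = vols/(0.01821 + 0.09011·e^(−0.04·T)) − 14.695
psi = 2.4/(0.01821 + 0.09011·e^(−0.04·4.3)) − 14.695

10.8150 psi


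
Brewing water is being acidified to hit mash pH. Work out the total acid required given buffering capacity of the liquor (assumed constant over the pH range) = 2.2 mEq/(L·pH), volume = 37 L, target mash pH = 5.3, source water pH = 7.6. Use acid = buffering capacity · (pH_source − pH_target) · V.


acid = 2.2 · (7.6 − 5.3) · 37

187.2200 mEq


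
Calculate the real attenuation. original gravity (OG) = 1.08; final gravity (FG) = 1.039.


AA = (OG−FG)/(OG−1)·100;  RA = AA·0.8192
AA = (1.08 − 1.039)/(1.08 − 1)·100 = 51.2500
RA = 51.2500·0.8192

41.9840 %


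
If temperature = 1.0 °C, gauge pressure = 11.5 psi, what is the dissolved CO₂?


vols = (P + 14.695)·(0.01821 + 0.09011·e^(−0.04·T))
vols = (11.5 + 14.695)·(0.01821 + 0.09011·e^(−0.04·1.0))

2.7449 volumes


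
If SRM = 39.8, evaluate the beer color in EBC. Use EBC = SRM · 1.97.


EBC = 39.8 · 1.97

78.4060 EBC


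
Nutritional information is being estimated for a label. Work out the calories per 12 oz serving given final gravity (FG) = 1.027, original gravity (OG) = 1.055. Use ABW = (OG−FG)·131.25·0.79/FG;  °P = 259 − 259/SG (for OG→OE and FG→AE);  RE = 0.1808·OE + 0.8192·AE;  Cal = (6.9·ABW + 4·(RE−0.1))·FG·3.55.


ABW = (1.055 − 1.027)·131.25·0.79/1.027 = 2.8269
OE = 259 − 259/1.055 = 13.5024 °P
AE = 259 − 259/1.027 = 6.8092 °P
RE = 0.1808·13.5024 + 0.8192·6.8092 = 8.0193 °P
Cal = (6.9·2.8269 + 4·(8.0193−0.1))·1.027·3.55

186.6052 kcal


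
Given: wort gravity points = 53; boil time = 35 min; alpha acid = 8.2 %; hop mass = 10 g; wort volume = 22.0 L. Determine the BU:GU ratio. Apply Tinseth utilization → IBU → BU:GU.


U = 1.65·0.000125^(GP/1000)·(1−e^(−0.04t))/4.15;  IBU = (α/100)·m·U·1000/V;  BU:GU = IBU/GP
U = 1.65·0.000125^(53/1000)·(1−e^(−0.04·35))/4.15 = 0.1860
IBU = (8.2/100)·10·0.1860·1000/22.0 = 6.9341
BU:GU = 6.9341/53

0.1308


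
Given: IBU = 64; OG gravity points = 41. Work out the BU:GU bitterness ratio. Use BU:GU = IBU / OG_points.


BU:GU = 64 / 41

1.5610


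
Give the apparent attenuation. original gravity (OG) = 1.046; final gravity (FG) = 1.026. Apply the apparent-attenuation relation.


AA = (OG − FG)/(OG − 1) · 100
AA = (1.046 − 1.026)/(1.046 − 1) · 100

43.4783 %


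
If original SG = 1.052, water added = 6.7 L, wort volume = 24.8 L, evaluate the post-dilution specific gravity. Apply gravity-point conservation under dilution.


SG_new = 1 + (SG_old − 1)·V_old/(V_old + V_water)
pts = (1.052 − 1)·1000·24.8/(24.8 + 6.7) = 40.9397
SG_new = 1 + 40.9397/1000

1.0409


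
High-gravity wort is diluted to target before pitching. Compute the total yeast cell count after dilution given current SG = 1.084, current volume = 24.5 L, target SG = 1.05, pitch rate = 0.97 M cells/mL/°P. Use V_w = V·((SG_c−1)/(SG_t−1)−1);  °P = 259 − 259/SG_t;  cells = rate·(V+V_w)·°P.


V_w = 24.5·((1.084−1)/(1.05−1)−1) = 16.6600
V_final = 24.5 + 16.6600 = 41.1600
°P = 259 − 259/1.05 = 12.3333
cells = 0.97·41.1600·12.3333

492.4108 billion cells


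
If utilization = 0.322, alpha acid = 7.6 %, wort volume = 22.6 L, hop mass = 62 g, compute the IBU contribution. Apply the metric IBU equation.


IBU = (α/100)·mass·U·1000 / V
IBU = (7.6/100)·62·0.322·1000 / 22.6

67.1356 IBU


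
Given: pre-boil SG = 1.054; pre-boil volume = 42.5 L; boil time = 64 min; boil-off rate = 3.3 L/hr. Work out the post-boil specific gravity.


V_post = V_pre − rate·(t/60);  SG_post = 1 + (SG_pre−1)·V_pre/V_post
V_post = 42.5 − 3.3·(64/60) = 38.9800
SG_post = 1 + (1.054 − 1)·42.5/38.9800

1.0589


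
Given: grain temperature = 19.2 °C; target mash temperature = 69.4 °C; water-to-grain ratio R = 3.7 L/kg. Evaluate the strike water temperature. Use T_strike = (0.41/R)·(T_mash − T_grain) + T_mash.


T_strike = (0.41/3.7)·(69.4 − 19.2) + 69.4

74.9627 °C


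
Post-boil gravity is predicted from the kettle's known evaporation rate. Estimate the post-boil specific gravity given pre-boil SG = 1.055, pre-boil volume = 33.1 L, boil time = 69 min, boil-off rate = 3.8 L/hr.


V_post = V_pre − rate·(t/60);  SG_post = 1 + (SG_pre−1)·V_pre/V_post
V_post = 33.1 − 3.8·(69/60) = 28.7300
SG_post = 1 + (1.055 − 1)·33.1/28.7300

1.0634


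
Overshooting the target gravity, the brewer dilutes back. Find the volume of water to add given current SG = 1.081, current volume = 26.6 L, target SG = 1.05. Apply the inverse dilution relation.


V_water = V·((SG_curr − 1)/(SG_target − 1) − 1)
V_water = 26.6·((1.081 − 1)/(1.05 − 1) − 1)

16.4920 L


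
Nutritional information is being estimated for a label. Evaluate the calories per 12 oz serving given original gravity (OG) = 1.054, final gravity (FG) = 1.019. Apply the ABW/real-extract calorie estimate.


ABW = (OG−FG)·131.25·0.79/FG;  °P = 259 − 259/SG (for OG→OE and FG→AE);  RE = 0.1808·OE + 0.8192·AE;  Cal = (6.9·ABW + 4·(RE−0.1))·FG·3.55
ABW = (1.054 − 1.019)·131.25·0.79/1.019 = 3.5614
OE = 259 − 259/1.054 = 13.2694 °P
AE = 259 − 259/1.019 = 4.8292 °P
RE = 0.1808·13.2694 + 0.8192·4.8292 = 6.3552 °P
Cal = (6.9·3.5614 + 4·(6.3552−0.1))·1.019·3.55

179.4059 kcal


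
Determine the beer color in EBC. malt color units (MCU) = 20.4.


SRM = 1.4922·MCU^0.6859;  EBC = SRM·1.97
SRM = 1.4922·20.4^0.6859 = 11.8060
EBC = 11.8060·1.97

23.2578 EBC


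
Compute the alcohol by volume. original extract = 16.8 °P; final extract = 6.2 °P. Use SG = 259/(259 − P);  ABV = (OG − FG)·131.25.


OG = 259/(259 − 16.8) = 1.0694
FG = 259/(259 − 6.2) = 1.0245
ABV = (1.0694 − 1.0245)·131.25

5.8851 % ABV


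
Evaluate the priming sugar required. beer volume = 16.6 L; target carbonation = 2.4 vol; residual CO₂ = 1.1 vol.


sugar = (target − residual)·4.0·V
sugar = (2.4 − 1.1)·4.0·16.6

86.3200 g


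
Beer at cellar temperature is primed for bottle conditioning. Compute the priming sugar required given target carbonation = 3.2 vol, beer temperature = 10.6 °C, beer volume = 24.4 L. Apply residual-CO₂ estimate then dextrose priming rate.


residual = 14.695·(0.01821 + 0.09011·e^(−0.04·T));  sugar = (target − residual)·4.0·V
residual = 14.695·(0.01821 + 0.09011·e^(−0.04·10.6)) = 1.1342
sugar = (3.2 − 1.1342)·4.0·24.4

201.6258 g


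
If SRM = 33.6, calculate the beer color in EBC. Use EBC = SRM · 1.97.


EBC = 33.6 · 1.97

66.1920 EBC


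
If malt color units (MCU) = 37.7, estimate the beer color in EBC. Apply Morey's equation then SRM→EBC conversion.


SRM = 1.4922·MCU^0.6859;  EBC = SRM·1.97
SRM = 1.4922·37.7^0.6859 = 17.9903
EBC = 17.9903·1.97

35.4410 EBC


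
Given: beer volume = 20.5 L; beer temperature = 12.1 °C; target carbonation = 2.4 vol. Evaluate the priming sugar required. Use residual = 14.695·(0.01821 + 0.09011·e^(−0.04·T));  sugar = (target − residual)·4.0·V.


residual = 14.695·(0.01821 + 0.09011·e^(−0.04·12.1)) = 1.0837
sugar = (2.4 − 1.0837)·4.0·20.5

107.9368 g


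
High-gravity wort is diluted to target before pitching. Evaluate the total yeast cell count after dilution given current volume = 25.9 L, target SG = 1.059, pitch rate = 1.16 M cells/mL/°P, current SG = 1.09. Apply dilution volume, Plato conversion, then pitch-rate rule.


V_w = V·((SG_c−1)/(SG_t−1)−1);  °P = 259 − 259/SG_t;  cells = rate·(V+V_w)·°P
V_w = 25.9·((1.09−1)/(1.059−1)−1) = 13.6085
V_final = 25.9 + 13.6085 = 39.5085
°P = 259 − 259/1.059 = 14.4297
cells = 1.16·39.5085·14.4297

661.3084 billion cells


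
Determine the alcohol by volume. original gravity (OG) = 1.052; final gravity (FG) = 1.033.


ABV = (OG − FG) · 131.25
ABV = (1.052 − 1.033) · 131.25

2.4938 % ABV


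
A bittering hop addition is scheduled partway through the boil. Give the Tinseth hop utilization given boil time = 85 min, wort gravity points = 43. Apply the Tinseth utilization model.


U = 1.65·0.000125^(GP/1000) · (1 − e^(−0.04·t))/4.15
bigness = 1.65·0.000125^(43/1000) = 1.1211
boil_factor = (1 − e^(−0.04·85))/4.15 = 0.2329
U = 1.1211 · 0.2329

0.2611


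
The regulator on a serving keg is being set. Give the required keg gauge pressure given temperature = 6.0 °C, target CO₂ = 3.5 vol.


psi = vols/(0.01821 + 0.09011·e^(−0.04·T)) − 14.695
psi = 3.5/(0.01821 + 0.09011·e^(−0.04·6.0)) − 14.695

24.5898 psi


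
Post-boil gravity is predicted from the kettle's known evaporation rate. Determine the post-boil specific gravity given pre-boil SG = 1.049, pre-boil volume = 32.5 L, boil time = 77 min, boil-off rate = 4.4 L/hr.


V_post = V_pre − rate·(t/60);  SG_post = 1 + (SG_pre−1)·V_pre/V_post
V_post = 32.5 − 4.4·(77/60) = 26.8533
SG_post = 1 + (1.049 − 1)·32.5/26.8533

1.0593


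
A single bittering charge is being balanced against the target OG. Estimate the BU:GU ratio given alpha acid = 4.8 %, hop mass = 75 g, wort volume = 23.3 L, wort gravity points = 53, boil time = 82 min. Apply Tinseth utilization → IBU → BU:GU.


U = 1.65·0.000125^(GP/1000)·(1−e^(−0.04t))/4.15;  IBU = (α/100)·m·U·1000/V;  BU:GU = IBU/GP
U = 1.65·0.000125^(53/1000)·(1−e^(−0.04·82))/4.15 = 0.2376
IBU = (4.8/100)·75·0.2376·1000/23.3 = 36.7165
BU:GU = 36.7165/53

0.6928


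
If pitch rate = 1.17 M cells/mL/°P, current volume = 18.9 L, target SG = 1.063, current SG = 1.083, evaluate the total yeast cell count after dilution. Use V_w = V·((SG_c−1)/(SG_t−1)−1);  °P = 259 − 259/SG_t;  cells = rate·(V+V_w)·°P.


V_w = 18.9·((1.083−1)/(1.063−1)−1) = 6.0000
V_final = 18.9 + 6.0000 = 24.9000
°P = 259 − 259/1.063 = 15.3500
cells = 1.17·24.9000·15.3500

447.1902 billion cells


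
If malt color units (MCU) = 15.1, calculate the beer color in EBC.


SRM = 1.4922·MCU^0.6859;  EBC = SRM·1.97
SRM = 1.4922·15.1^0.6859 = 9.6048
EBC = 9.6048·1.97

18.9214 EBC


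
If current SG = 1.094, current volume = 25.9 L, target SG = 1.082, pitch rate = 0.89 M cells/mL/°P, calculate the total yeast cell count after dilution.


V_w = V·((SG_c−1)/(SG_t−1)−1);  °P = 259 − 259/SG_t;  cells = rate·(V+V_w)·°P
V_w = 25.9·((1.094−1)/(1.082−1)−1) = 3.7902
V_final = 25.9 + 3.7902 = 29.6902
°P = 259 − 259/1.082 = 19.6285
cells = 0.89·29.6902·19.6285

518.6688 billion cells


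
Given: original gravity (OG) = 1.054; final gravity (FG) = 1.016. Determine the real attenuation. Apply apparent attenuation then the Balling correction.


AA = (OG−FG)/(OG−1)·100;  RA = AA·0.8192
AA = (1.054 − 1.016)/(1.054 − 1)·100 = 70.3704
RA = 70.3704·0.8192

57.6474 %


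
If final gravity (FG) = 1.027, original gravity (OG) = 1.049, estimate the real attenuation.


AA = (OG−FG)/(OG−1)·100;  RA = AA·0.8192
AA = (1.049 − 1.027)/(1.049 − 1)·100 = 44.8980
RA = 44.8980·0.8192

36.7804 %


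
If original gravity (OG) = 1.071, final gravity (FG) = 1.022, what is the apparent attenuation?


AA = (OG − FG)/(OG − 1) · 100
AA = (1.071 − 1.022)/(1.071 − 1) · 100

69.0141 %


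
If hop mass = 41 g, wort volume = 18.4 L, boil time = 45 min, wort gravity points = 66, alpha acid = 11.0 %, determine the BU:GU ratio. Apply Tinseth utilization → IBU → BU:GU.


U = 1.65·0.000125^(GP/1000)·(1−e^(−0.04t))/4.15;  IBU = (α/100)·m·U·1000/V;  BU:GU = IBU/GP
U = 1.65·0.000125^(66/1000)·(1−e^(−0.04·45))/4.15 = 0.1834
IBU = (11.0/100)·41·0.1834·1000/18.4 = 44.9492
BU:GU = 44.9492/66

0.6810


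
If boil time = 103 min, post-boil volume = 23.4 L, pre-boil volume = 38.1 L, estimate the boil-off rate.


rate = (V_pre − V_post) / (t_min/60)
rate = (38.1 − 23.4) / (103/60)

8.5631 L/hr


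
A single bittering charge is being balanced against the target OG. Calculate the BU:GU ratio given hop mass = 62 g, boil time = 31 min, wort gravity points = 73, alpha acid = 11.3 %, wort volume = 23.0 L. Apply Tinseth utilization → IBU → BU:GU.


U = 1.65·0.000125^(GP/1000)·(1−e^(−0.04t))/4.15;  IBU = (α/100)·m·U·1000/V;  BU:GU = IBU/GP
U = 1.65·0.000125^(73/1000)·(1−e^(−0.04·31))/4.15 = 0.1466
IBU = (11.3/100)·62·0.1466·1000/23.0 = 44.6568
BU:GU = 44.6568/73

0.6117


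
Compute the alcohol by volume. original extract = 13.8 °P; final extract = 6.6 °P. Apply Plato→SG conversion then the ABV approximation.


SG = 259/(259 − P);  ABV = (OG − FG)·131.25
OG = 259/(259 − 13.8) = 1.0563
FG = 259/(259 − 6.6) = 1.0261
ABV = (1.0563 − 1.0261)·131.25

3.9548 % ABV


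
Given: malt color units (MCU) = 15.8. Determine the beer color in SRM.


SRM = 1.4922 · MCU^0.6859
SRM = 1.4922 · 15.8^0.6859

9.9080 SRM


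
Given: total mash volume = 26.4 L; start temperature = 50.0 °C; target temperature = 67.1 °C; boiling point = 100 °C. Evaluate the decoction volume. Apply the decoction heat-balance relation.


V_dec = V_total·(T_target − T_start)/(T_boil − T_start)
V_dec = 26.4·(67.1 − 50.0)/(100 − 50.0)

9.0288 L


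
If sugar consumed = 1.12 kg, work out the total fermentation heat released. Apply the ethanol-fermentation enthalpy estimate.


Q = m_sugar · 590 kJ/kg
Q = 1.12 · 590

660.8000 kJ


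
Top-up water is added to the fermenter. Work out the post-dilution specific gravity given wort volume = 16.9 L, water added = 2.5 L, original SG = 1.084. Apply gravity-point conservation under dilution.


SG_new = 1 + (SG_old − 1)·V_old/(V_old + V_water)
pts = (1.084 − 1)·1000·16.9/(16.9 + 2.5) = 73.1753
SG_new = 1 + 73.1753/1000

1.0732


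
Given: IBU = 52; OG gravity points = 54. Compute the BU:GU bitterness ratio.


BU:GU = IBU / OG_points
BU:GU = 52 / 54

0.9630


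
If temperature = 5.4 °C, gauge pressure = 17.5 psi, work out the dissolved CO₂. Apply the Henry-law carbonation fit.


vols = (P + 14.695)·(0.01821 + 0.09011·e^(−0.04·T))
vols = (17.5 + 14.695)·(0.01821 + 0.09011·e^(−0.04·5.4))

2.9238 volumes


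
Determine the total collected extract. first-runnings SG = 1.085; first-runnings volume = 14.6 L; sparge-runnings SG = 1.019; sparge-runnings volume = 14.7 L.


total = Σ (SG_i − 1)·1000·V_i
first = (1.085 − 1)·1000·14.6 = 1241.0000
sparge = (1.019 − 1)·1000·14.7 = 279.3000
total = 1241.0000 + 279.3000

1520.3000 gravity·L


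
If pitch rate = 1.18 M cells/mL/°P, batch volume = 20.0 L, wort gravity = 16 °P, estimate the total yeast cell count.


cells (billions) = rate · V_L · °P
cells = 1.18 · 20.0 · 16

377.6000 billion cells


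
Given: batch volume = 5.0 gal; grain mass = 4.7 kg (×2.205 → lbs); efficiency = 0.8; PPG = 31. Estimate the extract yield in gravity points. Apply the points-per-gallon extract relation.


points = lbs × PPG × eff / vol
lbs = 4.7 × 2.205 = 10.3635
points = 10.3635 × 31 × 0.8 / 5.0

51.4030 points


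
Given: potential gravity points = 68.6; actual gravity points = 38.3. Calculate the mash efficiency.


efficiency = actual / potential × 100
efficiency = 38.3 / 68.6 × 100

55.8309 %


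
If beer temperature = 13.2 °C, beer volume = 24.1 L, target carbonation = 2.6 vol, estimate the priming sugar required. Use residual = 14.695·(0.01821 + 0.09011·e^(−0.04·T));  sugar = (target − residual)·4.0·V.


residual = 14.695·(0.01821 + 0.09011·e^(−0.04·13.2)) = 1.0486
sugar = (2.6 − 1.0486)·4.0·24.1

149.5581 g


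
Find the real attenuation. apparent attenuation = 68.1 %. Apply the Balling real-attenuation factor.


RA = AA · 0.8192
RA = 68.1 · 0.8192

55.7875 %


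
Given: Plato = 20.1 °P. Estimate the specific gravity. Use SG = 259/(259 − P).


SG = 259/(259 − 20.1)

1.0841


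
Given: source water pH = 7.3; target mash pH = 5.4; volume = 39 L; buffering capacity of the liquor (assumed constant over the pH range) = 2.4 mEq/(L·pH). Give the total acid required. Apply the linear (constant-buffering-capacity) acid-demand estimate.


acid = buffering capacity · (pH_source − pH_target) · V
acid = 2.4 · (7.3 − 5.4) · 39

177.8400 mEq


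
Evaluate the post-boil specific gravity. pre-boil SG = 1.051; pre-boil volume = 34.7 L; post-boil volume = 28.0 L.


SG_post = 1 + (SG_pre − 1)·V_pre/V_post
pts_pre = (1.051 − 1)·1000 = 51.0000
pts_post = 51.0000·34.7/28.0 = 63.2036
SG_post = 1 + 63.2036/1000

1.0632


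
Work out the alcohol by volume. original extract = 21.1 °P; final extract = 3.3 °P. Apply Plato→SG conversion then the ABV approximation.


SG = 259/(259 − P);  ABV = (OG − FG)·131.25
OG = 259/(259 − 21.1) = 1.0887
FG = 259/(259 − 3.3) = 1.0129
ABV = (1.0887 − 1.0129)·131.25

9.9470 % ABV


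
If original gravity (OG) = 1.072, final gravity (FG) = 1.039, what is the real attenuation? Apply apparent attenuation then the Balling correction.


AA = (OG−FG)/(OG−1)·100;  RA = AA·0.8192
AA = (1.072 − 1.039)/(1.072 − 1)·100 = 45.8333
RA = 45.8333·0.8192

37.5467 %


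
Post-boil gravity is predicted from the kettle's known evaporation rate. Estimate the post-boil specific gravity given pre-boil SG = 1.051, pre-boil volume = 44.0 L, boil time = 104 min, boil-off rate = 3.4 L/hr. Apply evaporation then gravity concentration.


V_post = V_pre − rate·(t/60);  SG_post = 1 + (SG_pre−1)·V_pre/V_post
V_post = 44.0 − 3.4·(104/60) = 38.1067
SG_post = 1 + (1.051 − 1)·44.0/38.1067

1.0589


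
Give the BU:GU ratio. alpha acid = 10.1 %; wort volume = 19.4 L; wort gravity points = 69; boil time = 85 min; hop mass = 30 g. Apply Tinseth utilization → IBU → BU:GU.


U = 1.65·0.000125^(GP/1000)·(1−e^(−0.04t))/4.15;  IBU = (α/100)·m·U·1000/V;  BU:GU = IBU/GP
U = 1.65·0.000125^(69/1000)·(1−e^(−0.04·85))/4.15 = 0.2067
IBU = (10.1/100)·30·0.2067·1000/19.4 = 32.2866
BU:GU = 32.2866/69

0.4679


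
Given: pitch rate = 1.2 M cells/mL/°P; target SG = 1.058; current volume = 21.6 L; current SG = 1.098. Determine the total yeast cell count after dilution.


V_w = V·((SG_c−1)/(SG_t−1)−1);  °P = 259 − 259/SG_t;  cells = rate·(V+V_w)·°P
V_w = 21.6·((1.098−1)/(1.058−1)−1) = 14.8966
V_final = 21.6 + 14.8966 = 36.4966
°P = 259 − 259/1.058 = 14.1985
cells = 1.2·36.4966·14.1985

621.8350 billion cells


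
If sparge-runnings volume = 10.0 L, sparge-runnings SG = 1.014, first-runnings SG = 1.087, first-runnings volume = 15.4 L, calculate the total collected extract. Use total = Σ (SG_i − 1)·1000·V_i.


first = (1.087 − 1)·1000·15.4 = 1339.8000
sparge = (1.014 − 1)·1000·10.0 = 140.0000
total = 1339.8000 + 140.0000

1479.8000 gravity·L


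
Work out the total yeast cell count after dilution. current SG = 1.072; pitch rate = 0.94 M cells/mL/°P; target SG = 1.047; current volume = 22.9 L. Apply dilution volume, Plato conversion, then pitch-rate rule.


V_w = V·((SG_c−1)/(SG_t−1)−1);  °P = 259 − 259/SG_t;  cells = rate·(V+V_w)·°P
V_w = 22.9·((1.072−1)/(1.047−1)−1) = 12.1809
V_final = 22.9 + 12.1809 = 35.0809
°P = 259 − 259/1.047 = 11.6266
cells = 0.94·35.0809·11.6266

383.3972 billion cells


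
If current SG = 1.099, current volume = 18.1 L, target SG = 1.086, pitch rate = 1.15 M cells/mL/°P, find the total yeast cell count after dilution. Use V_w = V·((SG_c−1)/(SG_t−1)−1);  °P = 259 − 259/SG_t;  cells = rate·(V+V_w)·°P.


V_w = 18.1·((1.099−1)/(1.086−1)−1) = 2.7360
V_final = 18.1 + 2.7360 = 20.8360
°P = 259 − 259/1.086 = 20.5101
cells = 1.15·20.8360·20.5101

491.4525 billion cells


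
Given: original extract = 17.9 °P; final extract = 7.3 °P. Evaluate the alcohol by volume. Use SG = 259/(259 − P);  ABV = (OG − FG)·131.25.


OG = 259/(259 − 17.9) = 1.0742
FG = 259/(259 − 7.3) = 1.0290
ABV = (1.0742 − 1.0290)·131.25

5.9378 % ABV


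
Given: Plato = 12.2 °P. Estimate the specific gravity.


SG = 259/(259 − P)
SG = 259/(259 − 12.2)

1.0494


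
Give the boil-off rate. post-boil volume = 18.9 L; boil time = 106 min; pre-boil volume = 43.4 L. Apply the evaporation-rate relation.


rate = (V_pre − V_post) / (t_min/60)
rate = (43.4 − 18.9) / (106/60)

13.8679 L/hr


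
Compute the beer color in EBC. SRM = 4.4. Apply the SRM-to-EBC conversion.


EBC = SRM · 1.97
EBC = 4.4 · 1.97

8.6680 EBC


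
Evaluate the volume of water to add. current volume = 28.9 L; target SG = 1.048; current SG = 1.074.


V_water = V·((SG_curr − 1)/(SG_target − 1) − 1)
V_water = 28.9·((1.074 − 1)/(1.048 − 1) − 1)

15.6542 L


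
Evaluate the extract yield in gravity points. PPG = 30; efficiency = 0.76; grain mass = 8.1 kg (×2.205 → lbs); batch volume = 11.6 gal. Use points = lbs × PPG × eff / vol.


lbs = 8.1 × 2.205 = 17.8605
points = 17.8605 × 30 × 0.76 / 11.6

35.1051 points


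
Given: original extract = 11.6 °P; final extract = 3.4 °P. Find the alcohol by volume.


SG = 259/(259 − P);  ABV = (OG − FG)·131.25
OG = 259/(259 − 11.6) = 1.0469
FG = 259/(259 − 3.4) = 1.0133
ABV = (1.0469 − 1.0133)·131.25

4.4081 % ABV


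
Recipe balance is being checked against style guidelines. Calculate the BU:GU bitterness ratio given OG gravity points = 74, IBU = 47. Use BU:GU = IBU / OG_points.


BU:GU = 47 / 74

0.6351


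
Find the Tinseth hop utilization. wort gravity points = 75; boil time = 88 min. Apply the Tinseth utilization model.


U = 1.65·0.000125^(GP/1000) · (1 − e^(−0.04·t))/4.15
bigness = 1.65·0.000125^(75/1000) = 0.8409
boil_factor = (1 − e^(−0.04·88))/4.15 = 0.2338
U = 0.8409 · 0.2338

0.1966


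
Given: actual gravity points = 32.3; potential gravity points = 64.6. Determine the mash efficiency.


efficiency = actual / potential × 100
efficiency = 32.3 / 64.6 × 100

50.0000 %


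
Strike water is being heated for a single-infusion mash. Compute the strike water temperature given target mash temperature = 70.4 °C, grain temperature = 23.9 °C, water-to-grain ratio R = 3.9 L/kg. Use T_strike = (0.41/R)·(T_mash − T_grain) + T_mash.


T_strike = (0.41/3.9)·(70.4 − 23.9) + 70.4

75.2885 °C


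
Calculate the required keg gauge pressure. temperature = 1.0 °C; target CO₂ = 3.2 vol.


psi = vols/(0.01821 + 0.09011·e^(−0.04·T)) − 14.695
psi = 3.2/(0.01821 + 0.09011·e^(−0.04·1.0)) − 14.695

15.8432 psi


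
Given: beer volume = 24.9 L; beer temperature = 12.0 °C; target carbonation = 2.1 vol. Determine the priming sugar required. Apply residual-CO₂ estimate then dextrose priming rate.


residual = 14.695·(0.01821 + 0.09011·e^(−0.04·T));  sugar = (target − residual)·4.0·V
residual = 14.695·(0.01821 + 0.09011·e^(−0.04·12.0)) = 1.0870
sugar = (2.1 − 1.0870)·4.0·24.9

100.8980 g


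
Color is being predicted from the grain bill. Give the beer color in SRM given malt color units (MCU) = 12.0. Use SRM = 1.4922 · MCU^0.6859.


SRM = 1.4922 · 12.0^0.6859

8.2042 SRM


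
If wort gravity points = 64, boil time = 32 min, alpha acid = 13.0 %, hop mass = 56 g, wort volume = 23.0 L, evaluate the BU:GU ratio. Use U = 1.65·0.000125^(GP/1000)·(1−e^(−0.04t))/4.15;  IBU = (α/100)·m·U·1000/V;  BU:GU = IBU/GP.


U = 1.65·0.000125^(64/1000)·(1−e^(−0.04·32))/4.15 = 0.1615
IBU = (13.0/100)·56·0.1615·1000/23.0 = 51.1159
BU:GU = 51.1159/64

0.7987


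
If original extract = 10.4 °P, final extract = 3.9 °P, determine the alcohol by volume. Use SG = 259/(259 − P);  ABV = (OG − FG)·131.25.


OG = 259/(259 − 10.4) = 1.0418
FG = 259/(259 − 3.9) = 1.0153
ABV = (1.0418 − 1.0153)·131.25

3.4842 % ABV


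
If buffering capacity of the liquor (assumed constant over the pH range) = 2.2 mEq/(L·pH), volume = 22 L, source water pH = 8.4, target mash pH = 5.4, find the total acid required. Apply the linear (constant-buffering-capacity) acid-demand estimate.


acid = buffering capacity · (pH_source − pH_target) · V
acid = 2.2 · (8.4 − 5.4) · 22

145.2000 mEq


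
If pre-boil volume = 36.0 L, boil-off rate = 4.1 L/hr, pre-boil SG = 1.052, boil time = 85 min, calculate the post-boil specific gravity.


V_post = V_pre − rate·(t/60);  SG_post = 1 + (SG_pre−1)·V_pre/V_post
V_post = 36.0 − 4.1·(85/60) = 30.1917
SG_post = 1 + (1.052 − 1)·36.0/30.1917

1.0620


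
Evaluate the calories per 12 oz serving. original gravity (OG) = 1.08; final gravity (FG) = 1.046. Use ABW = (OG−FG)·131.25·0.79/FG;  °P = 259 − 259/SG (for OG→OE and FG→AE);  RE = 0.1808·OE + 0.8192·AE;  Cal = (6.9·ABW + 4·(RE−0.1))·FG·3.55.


ABW = (1.08 − 1.046)·131.25·0.79/1.046 = 3.3703
OE = 259 − 259/1.08 = 19.1852 °P
AE = 259 − 259/1.046 = 11.3901 °P
RE = 0.1808·19.1852 + 0.8192·11.3901 = 12.7994 °P
Cal = (6.9·3.3703 + 4·(12.7994−0.1))·1.046·3.55

274.9810 kcal
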